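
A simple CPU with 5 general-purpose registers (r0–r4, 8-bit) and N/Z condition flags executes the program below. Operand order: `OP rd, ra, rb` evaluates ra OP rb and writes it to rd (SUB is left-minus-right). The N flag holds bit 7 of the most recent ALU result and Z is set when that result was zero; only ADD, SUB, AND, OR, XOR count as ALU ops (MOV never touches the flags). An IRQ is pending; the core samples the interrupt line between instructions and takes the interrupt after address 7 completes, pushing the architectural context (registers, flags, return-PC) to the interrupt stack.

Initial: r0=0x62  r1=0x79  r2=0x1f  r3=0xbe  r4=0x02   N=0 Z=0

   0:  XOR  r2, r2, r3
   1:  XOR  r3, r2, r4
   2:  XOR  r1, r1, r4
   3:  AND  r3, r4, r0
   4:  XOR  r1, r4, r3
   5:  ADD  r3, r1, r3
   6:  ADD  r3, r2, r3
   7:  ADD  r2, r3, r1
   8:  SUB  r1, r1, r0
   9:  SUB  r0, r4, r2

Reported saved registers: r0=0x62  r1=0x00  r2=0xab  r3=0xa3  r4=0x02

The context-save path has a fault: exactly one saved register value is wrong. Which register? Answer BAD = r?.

BAD = r2

after  0: r0=0x62 r1=0x79 r2=0xa1 r3=0xbe r4=0x02  N=1 Z=0
after  1: r0=0x62 r1=0x79 r2=0xa1 r3=0xa3 r4=0x02  N=1 Z=0
after  2: r0=0x62 r1=0x7b r2=0xa1 r3=0xa3 r4=0x02  N=0 Z=0
after  3: r0=0x62 r1=0x7b r2=0xa1 r3=0x02 r4=0x02  N=0 Z=0
after  4: r0=0x62 r1=0x00 r2=0xa1 r3=0x02 r4=0x02  N=0 Z=1
after  5: r0=0x62 r1=0x00 r2=0xa1 r3=0x02 r4=0x02  N=0 Z=0
after  6: r0=0x62 r1=0x00 r2=0xa1 r3=0xa3 r4=0x02  N=1 Z=0
after  7: r0=0x62 r1=0x00 r2=0xa3 r3=0xa3 r4=0x02  N=1 Z=0
-- IRQ taken; context saved, return-PC = 8 --
mismatch: r2: reported 0xab vs actual 0xa3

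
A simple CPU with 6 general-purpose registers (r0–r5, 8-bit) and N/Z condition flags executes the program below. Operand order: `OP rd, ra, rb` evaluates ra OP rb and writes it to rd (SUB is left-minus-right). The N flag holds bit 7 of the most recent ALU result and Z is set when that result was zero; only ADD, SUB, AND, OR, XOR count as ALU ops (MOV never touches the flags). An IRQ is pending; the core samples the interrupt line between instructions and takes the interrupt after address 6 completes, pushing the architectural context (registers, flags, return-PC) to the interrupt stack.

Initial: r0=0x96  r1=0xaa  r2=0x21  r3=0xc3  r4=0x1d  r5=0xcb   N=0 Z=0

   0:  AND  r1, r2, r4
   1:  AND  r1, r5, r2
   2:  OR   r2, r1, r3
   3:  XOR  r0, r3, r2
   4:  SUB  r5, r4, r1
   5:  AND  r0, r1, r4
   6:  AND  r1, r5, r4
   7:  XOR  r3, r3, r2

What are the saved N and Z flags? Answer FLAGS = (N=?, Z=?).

after  0: r0=0x96 r1=0x01 r2=0x21 r3=0xc3 r4=0x1d r5=0xcb  N=0 Z=0
after  1: r0=0x96 r1=0x01 r2=0x21 r3=0xc3 r4=0x1d r5=0xcb  N=0 Z=0
after  2: r0=0x96 r1=0x01 r2=0xc3 r3=0xc3 r4=0x1d r5=0xcb  N=1 Z=0
after  3: r0=0x00 r1=0x01 r2=0xc3 r3=0xc3 r4=0x1d r5=0xcb  N=0 Z=1
after  4: r0=0x00 r1=0x01 r2=0xc3 r3=0xc3 r4=0x1d r5=0x1c  N=0 Z=0
after  5: r0=0x01 r1=0x01 r2=0xc3 r3=0xc3 r4=0x1d r5=0x1c  N=0 Z=0
after  6: r0=0x01 r1=0x1c r2=0xc3 r3=0xc3 r4=0x1d r5=0x1c  N=0 Z=0
-- IRQ taken; context saved, return-PC = 7 --

FLAGS = (N=0, Z=0)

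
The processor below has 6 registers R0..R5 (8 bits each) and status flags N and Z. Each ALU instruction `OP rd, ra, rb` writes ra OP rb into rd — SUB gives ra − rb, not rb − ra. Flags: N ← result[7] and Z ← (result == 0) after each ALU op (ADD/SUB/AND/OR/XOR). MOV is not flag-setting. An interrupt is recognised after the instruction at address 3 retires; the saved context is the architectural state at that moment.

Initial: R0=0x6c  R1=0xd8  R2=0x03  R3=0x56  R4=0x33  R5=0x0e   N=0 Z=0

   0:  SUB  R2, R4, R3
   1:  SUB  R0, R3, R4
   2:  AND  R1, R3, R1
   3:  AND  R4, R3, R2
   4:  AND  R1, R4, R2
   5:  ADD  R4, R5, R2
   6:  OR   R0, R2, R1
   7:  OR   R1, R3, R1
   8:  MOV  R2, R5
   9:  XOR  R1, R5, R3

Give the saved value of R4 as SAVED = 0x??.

SAVED = 0x54

after  0: R0=0x6c R1=0xd8 R2=0xdd R3=0x56 R4=0x33 R5=0x0e  N=1 Z=0
after  1: R0=0x23 R1=0xd8 R2=0xdd R3=0x56 R4=0x33 R5=0x0e  N=0 Z=0
after  2: R0=0x23 R1=0x50 R2=0xdd R3=0x56 R4=0x33 R5=0x0e  N=0 Z=0
after  3: R0=0x23 R1=0x50 R2=0xdd R3=0x56 R4=0x54 R5=0x0e  N=0 Z=0
-- IRQ taken; context saved, return-PC = 4 --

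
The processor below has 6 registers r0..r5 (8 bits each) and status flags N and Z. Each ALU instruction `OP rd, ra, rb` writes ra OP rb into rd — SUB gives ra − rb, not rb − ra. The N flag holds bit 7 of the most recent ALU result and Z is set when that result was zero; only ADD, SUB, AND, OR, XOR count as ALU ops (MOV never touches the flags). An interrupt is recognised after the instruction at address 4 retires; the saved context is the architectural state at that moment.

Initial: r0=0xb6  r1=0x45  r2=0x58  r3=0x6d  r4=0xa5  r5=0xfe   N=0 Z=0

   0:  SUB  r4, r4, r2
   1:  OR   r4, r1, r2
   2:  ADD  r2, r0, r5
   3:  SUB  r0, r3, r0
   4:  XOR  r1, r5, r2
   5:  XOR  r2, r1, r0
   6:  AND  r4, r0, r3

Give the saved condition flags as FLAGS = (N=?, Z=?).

FLAGS = (N=0, Z=0)

after  0: r0=0xb6 r1=0x45 r2=0x58 r3=0x6d r4=0x4d r5=0xfe  N=0 Z=0
after  1: r0=0xb6 r1=0x45 r2=0x58 r3=0x6d r4=0x5d r5=0xfe  N=0 Z=0
after  2: r0=0xb6 r1=0x45 r2=0xb4 r3=0x6d r4=0x5d r5=0xfe  N=1 Z=0
after  3: r0=0xb7 r1=0x45 r2=0xb4 r3=0x6d r4=0x5d r5=0xfe  N=1 Z=0
after  4: r0=0xb7 r1=0x4a r2=0xb4 r3=0x6d r4=0x5d r5=0xfe  N=0 Z=0
-- IRQ taken; context saved, return-PC = 5 --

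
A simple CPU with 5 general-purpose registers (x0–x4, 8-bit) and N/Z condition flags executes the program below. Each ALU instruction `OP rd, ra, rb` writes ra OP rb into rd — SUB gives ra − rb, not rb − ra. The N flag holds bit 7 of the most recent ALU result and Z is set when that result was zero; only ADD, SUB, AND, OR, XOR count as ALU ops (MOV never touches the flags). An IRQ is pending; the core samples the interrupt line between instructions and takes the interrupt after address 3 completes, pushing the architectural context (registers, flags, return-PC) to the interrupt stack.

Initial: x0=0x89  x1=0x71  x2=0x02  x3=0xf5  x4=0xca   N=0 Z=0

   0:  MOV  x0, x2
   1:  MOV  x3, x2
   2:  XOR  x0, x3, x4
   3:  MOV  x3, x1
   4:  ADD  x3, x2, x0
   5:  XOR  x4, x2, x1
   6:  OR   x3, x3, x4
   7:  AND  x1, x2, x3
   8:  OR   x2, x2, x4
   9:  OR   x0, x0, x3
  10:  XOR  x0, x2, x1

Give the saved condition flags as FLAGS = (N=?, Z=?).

FLAGS = (N=1, Z=0)

after  0: x0=0x02 x1=0x71 x2=0x02 x3=0xf5 x4=0xca  N=0 Z=0
after  1: x0=0x02 x1=0x71 x2=0x02 x3=0x02 x4=0xca  N=0 Z=0
after  2: x0=0xc8 x1=0x71 x2=0x02 x3=0x02 x4=0xca  N=1 Z=0
after  3: x0=0xc8 x1=0x71 x2=0x02 x3=0x71 x4=0xca  N=1 Z=0
-- IRQ taken; context saved, return-PC = 4 --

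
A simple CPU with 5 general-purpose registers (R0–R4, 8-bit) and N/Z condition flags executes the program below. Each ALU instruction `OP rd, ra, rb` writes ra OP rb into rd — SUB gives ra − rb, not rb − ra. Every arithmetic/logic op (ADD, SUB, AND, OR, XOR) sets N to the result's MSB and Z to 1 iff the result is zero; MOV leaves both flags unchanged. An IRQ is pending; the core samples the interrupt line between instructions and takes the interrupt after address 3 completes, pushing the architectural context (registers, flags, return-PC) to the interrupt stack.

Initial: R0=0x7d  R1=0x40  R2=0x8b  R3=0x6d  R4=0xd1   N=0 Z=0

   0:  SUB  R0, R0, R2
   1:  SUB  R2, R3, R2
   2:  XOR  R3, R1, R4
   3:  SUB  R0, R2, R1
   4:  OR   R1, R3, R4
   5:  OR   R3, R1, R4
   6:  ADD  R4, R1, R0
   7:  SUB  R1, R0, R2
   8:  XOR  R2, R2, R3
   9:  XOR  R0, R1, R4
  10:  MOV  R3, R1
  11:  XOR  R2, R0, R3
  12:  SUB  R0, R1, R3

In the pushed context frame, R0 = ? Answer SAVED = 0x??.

SAVED = 0xa2

after  0: R0=0xf2 R1=0x40 R2=0x8b R3=0x6d R4=0xd1  N=1 Z=0
after  1: R0=0xf2 R1=0x40 R2=0xe2 R3=0x6d R4=0xd1  N=1 Z=0
after  2: R0=0xf2 R1=0x40 R2=0xe2 R3=0x91 R4=0xd1  N=1 Z=0
after  3: R0=0xa2 R1=0x40 R2=0xe2 R3=0x91 R4=0xd1  N=1 Z=0
-- IRQ taken; context saved, return-PC = 4 --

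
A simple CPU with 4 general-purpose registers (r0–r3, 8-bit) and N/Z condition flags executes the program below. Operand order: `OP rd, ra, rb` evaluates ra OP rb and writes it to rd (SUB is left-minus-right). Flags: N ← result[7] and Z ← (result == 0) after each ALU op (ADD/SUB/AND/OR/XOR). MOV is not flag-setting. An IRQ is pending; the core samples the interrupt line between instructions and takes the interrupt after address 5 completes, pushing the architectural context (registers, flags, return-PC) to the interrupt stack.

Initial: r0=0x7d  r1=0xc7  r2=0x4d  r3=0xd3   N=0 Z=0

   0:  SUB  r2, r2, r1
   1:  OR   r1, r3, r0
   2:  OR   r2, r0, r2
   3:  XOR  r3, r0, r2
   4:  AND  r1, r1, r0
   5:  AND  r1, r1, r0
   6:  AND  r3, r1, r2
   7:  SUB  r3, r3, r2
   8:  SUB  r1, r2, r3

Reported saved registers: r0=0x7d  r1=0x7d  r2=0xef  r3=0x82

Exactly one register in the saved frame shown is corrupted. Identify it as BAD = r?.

BAD = r2

after  0: r0=0x7d r1=0xc7 r2=0x86 r3=0xd3  N=1 Z=0
after  1: r0=0x7d r1=0xff r2=0x86 r3=0xd3  N=1 Z=0
after  2: r0=0x7d r1=0xff r2=0xff r3=0xd3  N=1 Z=0
after  3: r0=0x7d r1=0xff r2=0xff r3=0x82  N=1 Z=0
after  4: r0=0x7d r1=0x7d r2=0xff r3=0x82  N=0 Z=0
after  5: r0=0x7d r1=0x7d r2=0xff r3=0x82  N=0 Z=0
-- IRQ taken; context saved, return-PC = 6 --
mismatch: r2: reported 0xef vs actual 0xff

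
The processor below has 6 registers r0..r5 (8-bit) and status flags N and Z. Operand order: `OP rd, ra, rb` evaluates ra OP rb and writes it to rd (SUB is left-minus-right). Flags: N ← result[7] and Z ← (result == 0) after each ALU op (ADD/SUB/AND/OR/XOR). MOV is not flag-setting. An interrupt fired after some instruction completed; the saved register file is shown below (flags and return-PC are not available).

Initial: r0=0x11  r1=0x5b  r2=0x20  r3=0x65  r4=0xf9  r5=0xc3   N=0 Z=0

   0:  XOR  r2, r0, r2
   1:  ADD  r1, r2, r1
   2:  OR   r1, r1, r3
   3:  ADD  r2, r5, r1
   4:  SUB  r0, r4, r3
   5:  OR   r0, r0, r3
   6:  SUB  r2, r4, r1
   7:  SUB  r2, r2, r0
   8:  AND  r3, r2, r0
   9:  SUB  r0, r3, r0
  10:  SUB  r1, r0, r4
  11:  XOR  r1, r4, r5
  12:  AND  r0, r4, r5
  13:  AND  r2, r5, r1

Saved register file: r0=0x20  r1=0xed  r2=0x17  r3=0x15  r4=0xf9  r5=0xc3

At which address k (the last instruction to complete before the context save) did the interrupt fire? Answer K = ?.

after  0: r0=0x11 r1=0x5b r2=0x31 r3=0x65 r4=0xf9 r5=0xc3  N=0 Z=0
after  1: r0=0x11 r1=0x8c r2=0x31 r3=0x65 r4=0xf9 r5=0xc3  N=1 Z=0
after  2: r0=0x11 r1=0xed r2=0x31 r3=0x65 r4=0xf9 r5=0xc3  N=1 Z=0
after  3: r0=0x11 r1=0xed r2=0xb0 r3=0x65 r4=0xf9 r5=0xc3  N=1 Z=0
after  4: r0=0x94 r1=0xed r2=0xb0 r3=0x65 r4=0xf9 r5=0xc3  N=1 Z=0
after  5: r0=0xf5 r1=0xed r2=0xb0 r3=0x65 r4=0xf9 r5=0xc3  N=1 Z=0
after  6: r0=0xf5 r1=0xed r2=0x0c r3=0x65 r4=0xf9 r5=0xc3  N=0 Z=0
after  7: r0=0xf5 r1=0xed r2=0x17 r3=0x65 r4=0xf9 r5=0xc3  N=0 Z=0
after  8: r0=0xf5 r1=0xed r2=0x17 r3=0x15 r4=0xf9 r5=0xc3  N=0 Z=0
after  9: r0=0x20 r1=0xed r2=0x17 r3=0x15 r4=0xf9 r5=0xc3  N=0 Z=0
-- IRQ taken; context saved, return-PC = 10 --

K = 9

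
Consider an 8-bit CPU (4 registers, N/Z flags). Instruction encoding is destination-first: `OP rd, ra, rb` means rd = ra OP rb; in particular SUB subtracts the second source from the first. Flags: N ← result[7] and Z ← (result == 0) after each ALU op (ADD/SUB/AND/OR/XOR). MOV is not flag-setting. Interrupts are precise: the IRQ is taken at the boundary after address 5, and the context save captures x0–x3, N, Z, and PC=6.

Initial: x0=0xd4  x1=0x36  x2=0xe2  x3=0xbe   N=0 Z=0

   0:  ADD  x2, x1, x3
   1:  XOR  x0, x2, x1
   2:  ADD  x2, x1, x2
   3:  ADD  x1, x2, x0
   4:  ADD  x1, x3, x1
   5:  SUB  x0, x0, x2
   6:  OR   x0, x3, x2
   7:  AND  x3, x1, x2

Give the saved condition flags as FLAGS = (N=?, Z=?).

after  0: x0=0xd4 x1=0x36 x2=0xf4 x3=0xbe  N=1 Z=0
after  1: x0=0xc2 x1=0x36 x2=0xf4 x3=0xbe  N=1 Z=0
after  2: x0=0xc2 x1=0x36 x2=0x2a x3=0xbe  N=0 Z=0
after  3: x0=0xc2 x1=0xec x2=0x2a x3=0xbe  N=1 Z=0
after  4: x0=0xc2 x1=0xaa x2=0x2a x3=0xbe  N=1 Z=0
after  5: x0=0x98 x1=0xaa x2=0x2a x3=0xbe  N=1 Z=0
-- IRQ taken; context saved, return-PC = 6 --

FLAGS = (N=1, Z=0)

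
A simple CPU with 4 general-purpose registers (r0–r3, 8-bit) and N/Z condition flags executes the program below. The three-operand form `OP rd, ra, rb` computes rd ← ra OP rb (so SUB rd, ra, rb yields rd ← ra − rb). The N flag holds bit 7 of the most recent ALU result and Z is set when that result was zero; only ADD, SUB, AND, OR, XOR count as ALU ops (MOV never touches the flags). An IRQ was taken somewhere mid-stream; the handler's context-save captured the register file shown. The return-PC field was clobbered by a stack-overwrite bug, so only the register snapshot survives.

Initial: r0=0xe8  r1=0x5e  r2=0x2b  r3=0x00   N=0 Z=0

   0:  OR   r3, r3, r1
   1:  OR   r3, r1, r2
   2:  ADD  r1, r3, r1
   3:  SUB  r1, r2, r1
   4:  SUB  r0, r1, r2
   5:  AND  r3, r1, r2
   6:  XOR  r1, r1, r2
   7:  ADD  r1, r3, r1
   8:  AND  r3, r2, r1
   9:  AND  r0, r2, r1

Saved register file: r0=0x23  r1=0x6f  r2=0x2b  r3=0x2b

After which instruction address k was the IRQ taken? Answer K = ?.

after  0: r0=0xe8 r1=0x5e r2=0x2b r3=0x5e  N=0 Z=0
after  1: r0=0xe8 r1=0x5e r2=0x2b r3=0x7f  N=0 Z=0
after  2: r0=0xe8 r1=0xdd r2=0x2b r3=0x7f  N=1 Z=0
after  3: r0=0xe8 r1=0x4e r2=0x2b r3=0x7f  N=0 Z=0
after  4: r0=0x23 r1=0x4e r2=0x2b r3=0x7f  N=0 Z=0
after  5: r0=0x23 r1=0x4e r2=0x2b r3=0x0a  N=0 Z=0
after  6: r0=0x23 r1=0x65 r2=0x2b r3=0x0a  N=0 Z=0
after  7: r0=0x23 r1=0x6f r2=0x2b r3=0x0a  N=0 Z=0
after  8: r0=0x23 r1=0x6f r2=0x2b r3=0x2b  N=0 Z=0
-- IRQ taken; context saved, return-PC = 9 --

K = 8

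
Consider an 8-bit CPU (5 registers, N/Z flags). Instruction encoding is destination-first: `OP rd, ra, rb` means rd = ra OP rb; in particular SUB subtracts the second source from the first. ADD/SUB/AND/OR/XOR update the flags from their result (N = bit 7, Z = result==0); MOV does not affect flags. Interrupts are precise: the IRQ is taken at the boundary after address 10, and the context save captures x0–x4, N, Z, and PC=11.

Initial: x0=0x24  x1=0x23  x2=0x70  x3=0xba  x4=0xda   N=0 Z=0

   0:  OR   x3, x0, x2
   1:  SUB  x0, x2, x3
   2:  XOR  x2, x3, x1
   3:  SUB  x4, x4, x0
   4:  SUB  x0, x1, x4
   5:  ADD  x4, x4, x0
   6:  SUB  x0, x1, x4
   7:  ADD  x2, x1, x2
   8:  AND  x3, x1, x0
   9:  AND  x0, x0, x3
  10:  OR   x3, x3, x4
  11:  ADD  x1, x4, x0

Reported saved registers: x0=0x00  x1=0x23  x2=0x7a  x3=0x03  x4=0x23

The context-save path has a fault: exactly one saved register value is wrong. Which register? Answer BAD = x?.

BAD = x3

after  0: x0=0x24 x1=0x23 x2=0x70 x3=0x74 x4=0xda  N=0 Z=0
after  1: x0=0xfc x1=0x23 x2=0x70 x3=0x74 x4=0xda  N=1 Z=0
after  2: x0=0xfc x1=0x23 x2=0x57 x3=0x74 x4=0xda  N=0 Z=0
after  3: x0=0xfc x1=0x23 x2=0x57 x3=0x74 x4=0xde  N=1 Z=0
after  4: x0=0x45 x1=0x23 x2=0x57 x3=0x74 x4=0xde  N=0 Z=0
after  5: x0=0x45 x1=0x23 x2=0x57 x3=0x74 x4=0x23  N=0 Z=0
after  6: x0=0x00 x1=0x23 x2=0x57 x3=0x74 x4=0x23  N=0 Z=1
after  7: x0=0x00 x1=0x23 x2=0x7a x3=0x74 x4=0x23  N=0 Z=0
after  8: x0=0x00 x1=0x23 x2=0x7a x3=0x00 x4=0x23  N=0 Z=1
after  9: x0=0x00 x1=0x23 x2=0x7a x3=0x00 x4=0x23  N=0 Z=1
after 10: x0=0x00 x1=0x23 x2=0x7a x3=0x23 x4=0x23  N=0 Z=0
-- IRQ taken; context saved, return-PC = 11 --
mismatch: x3: reported 0x03 vs actual 0x23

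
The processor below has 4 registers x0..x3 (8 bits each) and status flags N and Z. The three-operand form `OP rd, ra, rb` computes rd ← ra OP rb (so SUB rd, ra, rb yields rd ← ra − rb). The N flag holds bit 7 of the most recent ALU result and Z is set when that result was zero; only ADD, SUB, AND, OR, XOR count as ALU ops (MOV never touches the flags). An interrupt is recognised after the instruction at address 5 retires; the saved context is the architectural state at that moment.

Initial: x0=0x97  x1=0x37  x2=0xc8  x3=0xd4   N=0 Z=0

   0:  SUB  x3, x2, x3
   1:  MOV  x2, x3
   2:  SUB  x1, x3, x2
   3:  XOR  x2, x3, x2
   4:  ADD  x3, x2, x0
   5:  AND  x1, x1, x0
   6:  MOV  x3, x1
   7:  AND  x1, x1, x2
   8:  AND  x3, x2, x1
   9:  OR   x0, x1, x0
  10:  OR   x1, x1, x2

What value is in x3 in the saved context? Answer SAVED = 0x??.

SAVED = 0x97

after  0: x0=0x97 x1=0x37 x2=0xc8 x3=0xf4  N=1 Z=0
after  1: x0=0x97 x1=0x37 x2=0xf4 x3=0xf4  N=1 Z=0
after  2: x0=0x97 x1=0x00 x2=0xf4 x3=0xf4  N=0 Z=1
after  3: x0=0x97 x1=0x00 x2=0x00 x3=0xf4  N=0 Z=1
after  4: x0=0x97 x1=0x00 x2=0x00 x3=0x97  N=1 Z=0
after  5: x0=0x97 x1=0x00 x2=0x00 x3=0x97  N=0 Z=1
-- IRQ taken; context saved, return-PC = 6 --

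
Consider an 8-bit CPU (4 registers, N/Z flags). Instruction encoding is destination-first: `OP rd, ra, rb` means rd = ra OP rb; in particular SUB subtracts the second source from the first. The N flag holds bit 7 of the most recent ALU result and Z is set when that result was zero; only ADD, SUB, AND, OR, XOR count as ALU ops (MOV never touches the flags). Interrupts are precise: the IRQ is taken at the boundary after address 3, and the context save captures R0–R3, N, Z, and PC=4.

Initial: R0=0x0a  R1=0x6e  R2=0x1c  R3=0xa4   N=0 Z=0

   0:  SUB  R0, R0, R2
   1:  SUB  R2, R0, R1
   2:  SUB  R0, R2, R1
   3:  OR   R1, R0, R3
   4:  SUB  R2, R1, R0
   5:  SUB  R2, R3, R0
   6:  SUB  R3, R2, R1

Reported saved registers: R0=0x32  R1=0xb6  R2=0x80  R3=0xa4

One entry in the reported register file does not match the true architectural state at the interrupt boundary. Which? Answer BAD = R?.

after  0: R0=0xee R1=0x6e R2=0x1c R3=0xa4  N=1 Z=0
after  1: R0=0xee R1=0x6e R2=0x80 R3=0xa4  N=1 Z=0
after  2: R0=0x12 R1=0x6e R2=0x80 R3=0xa4  N=0 Z=0
after  3: R0=0x12 R1=0xb6 R2=0x80 R3=0xa4  N=1 Z=0
-- IRQ taken; context saved, return-PC = 4 --
mismatch: R0: reported 0x32 vs actual 0x12

BAD = R0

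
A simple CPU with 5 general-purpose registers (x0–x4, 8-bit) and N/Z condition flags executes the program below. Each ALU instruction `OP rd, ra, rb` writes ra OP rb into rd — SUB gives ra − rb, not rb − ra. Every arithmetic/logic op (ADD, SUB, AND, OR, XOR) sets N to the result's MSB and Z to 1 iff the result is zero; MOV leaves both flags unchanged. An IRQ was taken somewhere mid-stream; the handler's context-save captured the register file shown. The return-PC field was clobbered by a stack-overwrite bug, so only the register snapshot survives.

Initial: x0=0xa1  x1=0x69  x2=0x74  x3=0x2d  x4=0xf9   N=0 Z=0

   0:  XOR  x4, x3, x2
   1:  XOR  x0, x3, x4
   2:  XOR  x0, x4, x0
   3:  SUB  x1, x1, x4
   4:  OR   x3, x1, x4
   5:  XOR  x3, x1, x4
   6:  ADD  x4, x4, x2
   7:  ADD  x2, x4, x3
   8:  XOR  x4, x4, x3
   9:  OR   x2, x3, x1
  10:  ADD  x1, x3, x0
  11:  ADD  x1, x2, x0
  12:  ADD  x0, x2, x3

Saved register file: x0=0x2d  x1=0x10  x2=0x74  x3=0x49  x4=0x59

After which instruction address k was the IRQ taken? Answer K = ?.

K = 5

after  0: x0=0xa1 x1=0x69 x2=0x74 x3=0x2d x4=0x59  N=0 Z=0
after  1: x0=0x74 x1=0x69 x2=0x74 x3=0x2d x4=0x59  N=0 Z=0
after  2: x0=0x2d x1=0x69 x2=0x74 x3=0x2d x4=0x59  N=0 Z=0
after  3: x0=0x2d x1=0x10 x2=0x74 x3=0x2d x4=0x59  N=0 Z=0
after  4: x0=0x2d x1=0x10 x2=0x74 x3=0x59 x4=0x59  N=0 Z=0
after  5: x0=0x2d x1=0x10 x2=0x74 x3=0x49 x4=0x59  N=0 Z=0
-- IRQ taken; context saved, return-PC = 6 --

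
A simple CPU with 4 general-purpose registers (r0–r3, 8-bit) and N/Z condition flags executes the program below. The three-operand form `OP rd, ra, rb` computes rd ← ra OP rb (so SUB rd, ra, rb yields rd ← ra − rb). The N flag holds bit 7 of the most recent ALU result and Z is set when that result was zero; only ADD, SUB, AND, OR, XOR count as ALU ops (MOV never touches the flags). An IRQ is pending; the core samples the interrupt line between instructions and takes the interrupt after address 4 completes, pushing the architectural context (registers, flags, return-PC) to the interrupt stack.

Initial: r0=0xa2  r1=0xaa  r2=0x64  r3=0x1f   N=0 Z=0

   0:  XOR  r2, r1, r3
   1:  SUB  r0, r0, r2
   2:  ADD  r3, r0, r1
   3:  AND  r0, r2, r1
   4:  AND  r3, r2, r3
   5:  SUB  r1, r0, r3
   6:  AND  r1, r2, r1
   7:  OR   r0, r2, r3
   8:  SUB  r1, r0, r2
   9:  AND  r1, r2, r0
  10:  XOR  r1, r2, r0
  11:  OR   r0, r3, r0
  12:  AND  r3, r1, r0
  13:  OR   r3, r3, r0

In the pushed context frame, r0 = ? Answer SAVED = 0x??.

SAVED = 0xa0

after  0: r0=0xa2 r1=0xaa r2=0xb5 r3=0x1f  N=1 Z=0
after  1: r0=0xed r1=0xaa r2=0xb5 r3=0x1f  N=1 Z=0
after  2: r0=0xed r1=0xaa r2=0xb5 r3=0x97  N=1 Z=0
after  3: r0=0xa0 r1=0xaa r2=0xb5 r3=0x97  N=1 Z=0
after  4: r0=0xa0 r1=0xaa r2=0xb5 r3=0x95  N=1 Z=0
-- IRQ taken; context saved, return-PC = 5 --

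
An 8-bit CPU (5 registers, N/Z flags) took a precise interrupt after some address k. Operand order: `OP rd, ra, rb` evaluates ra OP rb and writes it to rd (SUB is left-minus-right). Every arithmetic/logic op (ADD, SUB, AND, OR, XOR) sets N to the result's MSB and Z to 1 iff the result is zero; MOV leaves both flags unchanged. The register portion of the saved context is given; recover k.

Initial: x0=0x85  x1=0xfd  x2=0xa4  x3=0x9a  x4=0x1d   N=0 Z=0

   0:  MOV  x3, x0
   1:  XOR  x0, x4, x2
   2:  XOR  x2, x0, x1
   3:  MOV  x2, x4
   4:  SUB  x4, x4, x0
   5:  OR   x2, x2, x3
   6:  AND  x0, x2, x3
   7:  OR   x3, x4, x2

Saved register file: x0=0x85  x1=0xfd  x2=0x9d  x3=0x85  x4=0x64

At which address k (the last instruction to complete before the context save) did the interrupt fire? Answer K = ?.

K = 6

after  0: x0=0x85 x1=0xfd x2=0xa4 x3=0x85 x4=0x1d  N=0 Z=0
after  1: x0=0xb9 x1=0xfd x2=0xa4 x3=0x85 x4=0x1d  N=1 Z=0
after  2: x0=0xb9 x1=0xfd x2=0x44 x3=0x85 x4=0x1d  N=0 Z=0
after  3: x0=0xb9 x1=0xfd x2=0x1d x3=0x85 x4=0x1d  N=0 Z=0
after  4: x0=0xb9 x1=0xfd x2=0x1d x3=0x85 x4=0x64  N=0 Z=0
after  5: x0=0xb9 x1=0xfd x2=0x9d x3=0x85 x4=0x64  N=1 Z=0
after  6: x0=0x85 x1=0xfd x2=0x9d x3=0x85 x4=0x64  N=1 Z=0
-- IRQ taken; context saved, return-PC = 7 --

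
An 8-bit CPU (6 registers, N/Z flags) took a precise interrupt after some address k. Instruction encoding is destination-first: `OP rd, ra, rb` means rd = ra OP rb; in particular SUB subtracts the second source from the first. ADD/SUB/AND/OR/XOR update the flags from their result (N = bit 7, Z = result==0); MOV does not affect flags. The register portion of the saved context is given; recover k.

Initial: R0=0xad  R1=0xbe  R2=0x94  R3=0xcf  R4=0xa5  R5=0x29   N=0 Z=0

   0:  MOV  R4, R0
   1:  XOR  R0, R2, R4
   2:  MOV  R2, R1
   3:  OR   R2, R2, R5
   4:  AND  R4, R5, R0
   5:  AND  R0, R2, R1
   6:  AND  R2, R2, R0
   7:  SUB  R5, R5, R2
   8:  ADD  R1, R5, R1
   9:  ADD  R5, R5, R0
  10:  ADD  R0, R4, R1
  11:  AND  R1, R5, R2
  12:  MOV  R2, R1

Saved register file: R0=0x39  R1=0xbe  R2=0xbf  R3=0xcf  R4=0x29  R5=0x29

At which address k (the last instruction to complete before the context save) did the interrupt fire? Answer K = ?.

after  0: R0=0xad R1=0xbe R2=0x94 R3=0xcf R4=0xad R5=0x29  N=0 Z=0
after  1: R0=0x39 R1=0xbe R2=0x94 R3=0xcf R4=0xad R5=0x29  N=0 Z=0
after  2: R0=0x39 R1=0xbe R2=0xbe R3=0xcf R4=0xad R5=0x29  N=0 Z=0
after  3: R0=0x39 R1=0xbe R2=0xbf R3=0xcf R4=0xad R5=0x29  N=1 Z=0
after  4: R0=0x39 R1=0xbe R2=0xbf R3=0xcf R4=0x29 R5=0x29  N=0 Z=0
-- IRQ taken; context saved, return-PC = 5 --

K = 4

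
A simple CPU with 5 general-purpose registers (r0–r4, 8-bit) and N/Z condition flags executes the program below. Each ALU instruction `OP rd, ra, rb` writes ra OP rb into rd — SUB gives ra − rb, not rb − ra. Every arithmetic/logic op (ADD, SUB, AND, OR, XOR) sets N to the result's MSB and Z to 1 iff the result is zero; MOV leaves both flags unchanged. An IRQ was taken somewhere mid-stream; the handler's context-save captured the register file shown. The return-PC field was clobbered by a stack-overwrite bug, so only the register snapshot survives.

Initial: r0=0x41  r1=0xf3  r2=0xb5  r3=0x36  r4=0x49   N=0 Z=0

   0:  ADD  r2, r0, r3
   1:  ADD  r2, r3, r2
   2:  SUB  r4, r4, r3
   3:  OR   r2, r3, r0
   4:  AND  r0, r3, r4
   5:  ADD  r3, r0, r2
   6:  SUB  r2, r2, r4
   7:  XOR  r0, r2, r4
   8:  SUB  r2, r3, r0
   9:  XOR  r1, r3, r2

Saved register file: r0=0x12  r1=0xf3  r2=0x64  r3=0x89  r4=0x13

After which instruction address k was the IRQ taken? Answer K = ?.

after  0: r0=0x41 r1=0xf3 r2=0x77 r3=0x36 r4=0x49  N=0 Z=0
after  1: r0=0x41 r1=0xf3 r2=0xad r3=0x36 r4=0x49  N=1 Z=0
after  2: r0=0x41 r1=0xf3 r2=0xad r3=0x36 r4=0x13  N=0 Z=0
after  3: r0=0x41 r1=0xf3 r2=0x77 r3=0x36 r4=0x13  N=0 Z=0
after  4: r0=0x12 r1=0xf3 r2=0x77 r3=0x36 r4=0x13  N=0 Z=0
after  5: r0=0x12 r1=0xf3 r2=0x77 r3=0x89 r4=0x13  N=1 Z=0
after  6: r0=0x12 r1=0xf3 r2=0x64 r3=0x89 r4=0x13  N=0 Z=0
-- IRQ taken; context saved, return-PC = 7 --

K = 6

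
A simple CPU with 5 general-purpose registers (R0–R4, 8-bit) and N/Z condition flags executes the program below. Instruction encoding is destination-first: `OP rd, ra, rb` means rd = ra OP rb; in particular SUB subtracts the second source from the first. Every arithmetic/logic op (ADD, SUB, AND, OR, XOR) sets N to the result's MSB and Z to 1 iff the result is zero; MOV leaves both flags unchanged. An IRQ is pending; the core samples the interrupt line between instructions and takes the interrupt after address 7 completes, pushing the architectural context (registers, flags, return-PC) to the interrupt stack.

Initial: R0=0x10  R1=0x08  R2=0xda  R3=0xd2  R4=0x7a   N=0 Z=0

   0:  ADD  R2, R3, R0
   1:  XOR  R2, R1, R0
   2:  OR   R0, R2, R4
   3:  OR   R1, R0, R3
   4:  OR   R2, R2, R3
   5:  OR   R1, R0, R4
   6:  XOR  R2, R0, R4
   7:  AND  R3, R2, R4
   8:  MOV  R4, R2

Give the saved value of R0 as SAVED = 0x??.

after  0: R0=0x10 R1=0x08 R2=0xe2 R3=0xd2 R4=0x7a  N=1 Z=0
after  1: R0=0x10 R1=0x08 R2=0x18 R3=0xd2 R4=0x7a  N=0 Z=0
after  2: R0=0x7a R1=0x08 R2=0x18 R3=0xd2 R4=0x7a  N=0 Z=0
after  3: R0=0x7a R1=0xfa R2=0x18 R3=0xd2 R4=0x7a  N=1 Z=0
after  4: R0=0x7a R1=0xfa R2=0xda R3=0xd2 R4=0x7a  N=1 Z=0
after  5: R0=0x7a R1=0x7a R2=0xda R3=0xd2 R4=0x7a  N=0 Z=0
after  6: R0=0x7a R1=0x7a R2=0x00 R3=0xd2 R4=0x7a  N=0 Z=1
after  7: R0=0x7a R1=0x7a R2=0x00 R3=0x00 R4=0x7a  N=0 Z=1
-- IRQ taken; context saved, return-PC = 8 --

SAVED = 0x7a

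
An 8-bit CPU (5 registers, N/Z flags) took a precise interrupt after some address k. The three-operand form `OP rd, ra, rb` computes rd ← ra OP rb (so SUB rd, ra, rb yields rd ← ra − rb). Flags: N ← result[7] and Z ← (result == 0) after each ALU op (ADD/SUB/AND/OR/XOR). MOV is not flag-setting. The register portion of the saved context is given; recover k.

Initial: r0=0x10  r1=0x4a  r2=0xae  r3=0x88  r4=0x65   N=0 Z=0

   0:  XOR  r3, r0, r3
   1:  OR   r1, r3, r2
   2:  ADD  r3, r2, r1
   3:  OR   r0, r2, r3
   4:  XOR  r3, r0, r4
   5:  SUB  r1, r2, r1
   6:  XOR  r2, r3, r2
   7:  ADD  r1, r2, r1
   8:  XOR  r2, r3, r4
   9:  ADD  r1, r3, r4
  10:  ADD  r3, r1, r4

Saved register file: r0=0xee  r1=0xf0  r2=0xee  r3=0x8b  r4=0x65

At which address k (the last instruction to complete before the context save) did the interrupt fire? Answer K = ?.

K = 9

after  0: r0=0x10 r1=0x4a r2=0xae r3=0x98 r4=0x65  N=1 Z=0
after  1: r0=0x10 r1=0xbe r2=0xae r3=0x98 r4=0x65  N=1 Z=0
after  2: r0=0x10 r1=0xbe r2=0xae r3=0x6c r4=0x65  N=0 Z=0
after  3: r0=0xee r1=0xbe r2=0xae r3=0x6c r4=0x65  N=1 Z=0
after  4: r0=0xee r1=0xbe r2=0xae r3=0x8b r4=0x65  N=1 Z=0
after  5: r0=0xee r1=0xf0 r2=0xae r3=0x8b r4=0x65  N=1 Z=0
after  6: r0=0xee r1=0xf0 r2=0x25 r3=0x8b r4=0x65  N=0 Z=0
after  7: r0=0xee r1=0x15 r2=0x25 r3=0x8b r4=0x65  N=0 Z=0
after  8: r0=0xee r1=0x15 r2=0xee r3=0x8b r4=0x65  N=1 Z=0
after  9: r0=0xee r1=0xf0 r2=0xee r3=0x8b r4=0x65  N=1 Z=0
-- IRQ taken; context saved, return-PC = 10 --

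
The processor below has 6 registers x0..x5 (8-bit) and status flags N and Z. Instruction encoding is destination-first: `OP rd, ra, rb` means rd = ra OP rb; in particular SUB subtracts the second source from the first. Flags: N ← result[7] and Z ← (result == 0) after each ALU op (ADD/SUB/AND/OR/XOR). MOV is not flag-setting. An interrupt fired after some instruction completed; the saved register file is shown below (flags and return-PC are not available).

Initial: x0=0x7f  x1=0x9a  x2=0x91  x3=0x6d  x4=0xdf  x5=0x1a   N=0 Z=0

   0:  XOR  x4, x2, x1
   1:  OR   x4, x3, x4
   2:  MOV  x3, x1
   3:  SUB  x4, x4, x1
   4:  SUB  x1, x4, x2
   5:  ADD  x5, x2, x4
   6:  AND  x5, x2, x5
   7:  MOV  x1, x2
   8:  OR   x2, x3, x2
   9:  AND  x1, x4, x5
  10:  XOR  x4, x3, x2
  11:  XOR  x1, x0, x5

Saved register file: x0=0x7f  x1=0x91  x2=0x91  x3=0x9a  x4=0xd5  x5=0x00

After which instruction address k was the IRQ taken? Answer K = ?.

K = 7

after  0: x0=0x7f x1=0x9a x2=0x91 x3=0x6d x4=0x0b x5=0x1a  N=0 Z=0
after  1: x0=0x7f x1=0x9a x2=0x91 x3=0x6d x4=0x6f x5=0x1a  N=0 Z=0
after  2: x0=0x7f x1=0x9a x2=0x91 x3=0x9a x4=0x6f x5=0x1a  N=0 Z=0
after  3: x0=0x7f x1=0x9a x2=0x91 x3=0x9a x4=0xd5 x5=0x1a  N=1 Z=0
after  4: x0=0x7f x1=0x44 x2=0x91 x3=0x9a x4=0xd5 x5=0x1a  N=0 Z=0
after  5: x0=0x7f x1=0x44 x2=0x91 x3=0x9a x4=0xd5 x5=0x66  N=0 Z=0
after  6: x0=0x7f x1=0x44 x2=0x91 x3=0x9a x4=0xd5 x5=0x00  N=0 Z=1
after  7: x0=0x7f x1=0x91 x2=0x91 x3=0x9a x4=0xd5 x5=0x00  N=0 Z=1
-- IRQ taken; context saved, return-PC = 8 --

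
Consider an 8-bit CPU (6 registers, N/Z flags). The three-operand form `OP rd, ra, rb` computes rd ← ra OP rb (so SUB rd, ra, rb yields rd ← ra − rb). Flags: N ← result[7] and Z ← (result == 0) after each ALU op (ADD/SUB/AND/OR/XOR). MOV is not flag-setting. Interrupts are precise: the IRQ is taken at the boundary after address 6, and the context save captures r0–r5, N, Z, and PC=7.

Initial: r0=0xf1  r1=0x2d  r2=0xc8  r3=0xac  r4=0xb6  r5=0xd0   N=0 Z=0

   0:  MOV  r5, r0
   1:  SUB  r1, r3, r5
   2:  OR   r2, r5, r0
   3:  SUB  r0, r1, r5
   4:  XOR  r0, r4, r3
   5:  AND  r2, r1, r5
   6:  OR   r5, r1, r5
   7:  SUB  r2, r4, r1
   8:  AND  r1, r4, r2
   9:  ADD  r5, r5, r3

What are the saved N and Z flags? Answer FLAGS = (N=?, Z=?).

after  0: r0=0xf1 r1=0x2d r2=0xc8 r3=0xac r4=0xb6 r5=0xf1  N=0 Z=0
after  1: r0=0xf1 r1=0xbb r2=0xc8 r3=0xac r4=0xb6 r5=0xf1  N=1 Z=0
after  2: r0=0xf1 r1=0xbb r2=0xf1 r3=0xac r4=0xb6 r5=0xf1  N=1 Z=0
after  3: r0=0xca r1=0xbb r2=0xf1 r3=0xac r4=0xb6 r5=0xf1  N=1 Z=0
after  4: r0=0x1a r1=0xbb r2=0xf1 r3=0xac r4=0xb6 r5=0xf1  N=0 Z=0
after  5: r0=0x1a r1=0xbb r2=0xb1 r3=0xac r4=0xb6 r5=0xf1  N=1 Z=0
after  6: r0=0x1a r1=0xbb r2=0xb1 r3=0xac r4=0xb6 r5=0xfb  N=1 Z=0
-- IRQ taken; context saved, return-PC = 7 --

FLAGS = (N=1, Z=0)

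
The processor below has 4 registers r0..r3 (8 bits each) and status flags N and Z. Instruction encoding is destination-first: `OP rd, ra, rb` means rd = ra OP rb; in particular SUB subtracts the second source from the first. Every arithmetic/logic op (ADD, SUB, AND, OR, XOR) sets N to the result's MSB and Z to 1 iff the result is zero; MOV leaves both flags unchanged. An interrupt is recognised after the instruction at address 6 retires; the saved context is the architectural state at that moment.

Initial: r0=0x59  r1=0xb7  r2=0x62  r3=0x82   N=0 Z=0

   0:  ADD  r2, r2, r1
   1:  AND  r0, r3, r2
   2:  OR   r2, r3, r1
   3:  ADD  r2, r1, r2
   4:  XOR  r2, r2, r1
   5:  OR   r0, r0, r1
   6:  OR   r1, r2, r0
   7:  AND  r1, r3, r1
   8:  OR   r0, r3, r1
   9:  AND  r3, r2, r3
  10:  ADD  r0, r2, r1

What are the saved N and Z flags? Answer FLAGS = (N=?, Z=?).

after  0: r0=0x59 r1=0xb7 r2=0x19 r3=0x82  N=0 Z=0
after  1: r0=0x00 r1=0xb7 r2=0x19 r3=0x82  N=0 Z=1
after  2: r0=0x00 r1=0xb7 r2=0xb7 r3=0x82  N=1 Z=0
after  3: r0=0x00 r1=0xb7 r2=0x6e r3=0x82  N=0 Z=0
after  4: r0=0x00 r1=0xb7 r2=0xd9 r3=0x82  N=1 Z=0
after  5: r0=0xb7 r1=0xb7 r2=0xd9 r3=0x82  N=1 Z=0
after  6: r0=0xb7 r1=0xff r2=0xd9 r3=0x82  N=1 Z=0
-- IRQ taken; context saved, return-PC = 7 --

FLAGS = (N=1, Z=0)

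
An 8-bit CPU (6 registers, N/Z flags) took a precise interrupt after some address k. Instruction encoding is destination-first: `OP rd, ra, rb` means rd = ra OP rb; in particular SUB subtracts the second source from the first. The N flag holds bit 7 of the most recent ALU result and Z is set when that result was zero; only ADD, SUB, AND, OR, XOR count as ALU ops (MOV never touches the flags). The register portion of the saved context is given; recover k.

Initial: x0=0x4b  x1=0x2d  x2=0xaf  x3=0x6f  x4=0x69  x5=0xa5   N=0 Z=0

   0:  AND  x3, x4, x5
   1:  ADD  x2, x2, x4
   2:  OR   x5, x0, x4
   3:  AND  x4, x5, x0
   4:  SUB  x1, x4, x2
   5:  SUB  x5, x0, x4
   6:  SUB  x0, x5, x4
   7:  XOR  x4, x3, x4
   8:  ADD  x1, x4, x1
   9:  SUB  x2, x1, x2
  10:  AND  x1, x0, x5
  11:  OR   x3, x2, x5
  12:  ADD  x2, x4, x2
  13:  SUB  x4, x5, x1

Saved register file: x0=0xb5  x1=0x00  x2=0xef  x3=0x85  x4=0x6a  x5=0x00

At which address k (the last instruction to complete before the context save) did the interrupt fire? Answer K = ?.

after  0: x0=0x4b x1=0x2d x2=0xaf x3=0x21 x4=0x69 x5=0xa5  N=0 Z=0
after  1: x0=0x4b x1=0x2d x2=0x18 x3=0x21 x4=0x69 x5=0xa5  N=0 Z=0
after  2: x0=0x4b x1=0x2d x2=0x18 x3=0x21 x4=0x69 x5=0x6b  N=0 Z=0
after  3: x0=0x4b x1=0x2d x2=0x18 x3=0x21 x4=0x4b x5=0x6b  N=0 Z=0
after  4: x0=0x4b x1=0x33 x2=0x18 x3=0x21 x4=0x4b x5=0x6b  N=0 Z=0
after  5: x0=0x4b x1=0x33 x2=0x18 x3=0x21 x4=0x4b x5=0x00  N=0 Z=1
after  6: x0=0xb5 x1=0x33 x2=0x18 x3=0x21 x4=0x4b x5=0x00  N=1 Z=0
after  7: x0=0xb5 x1=0x33 x2=0x18 x3=0x21 x4=0x6a x5=0x00  N=0 Z=0
after  8: x0=0xb5 x1=0x9d x2=0x18 x3=0x21 x4=0x6a x5=0x00  N=1 Z=0
after  9: x0=0xb5 x1=0x9d x2=0x85 x3=0x21 x4=0x6a x5=0x00  N=1 Z=0
after 10: x0=0xb5 x1=0x00 x2=0x85 x3=0x21 x4=0x6a x5=0x00  N=0 Z=1
after 11: x0=0xb5 x1=0x00 x2=0x85 x3=0x85 x4=0x6a x5=0x00  N=1 Z=0
after 12: x0=0xb5 x1=0x00 x2=0xef x3=0x85 x4=0x6a x5=0x00  N=1 Z=0
-- IRQ taken; context saved, return-PC = 13 --

K = 12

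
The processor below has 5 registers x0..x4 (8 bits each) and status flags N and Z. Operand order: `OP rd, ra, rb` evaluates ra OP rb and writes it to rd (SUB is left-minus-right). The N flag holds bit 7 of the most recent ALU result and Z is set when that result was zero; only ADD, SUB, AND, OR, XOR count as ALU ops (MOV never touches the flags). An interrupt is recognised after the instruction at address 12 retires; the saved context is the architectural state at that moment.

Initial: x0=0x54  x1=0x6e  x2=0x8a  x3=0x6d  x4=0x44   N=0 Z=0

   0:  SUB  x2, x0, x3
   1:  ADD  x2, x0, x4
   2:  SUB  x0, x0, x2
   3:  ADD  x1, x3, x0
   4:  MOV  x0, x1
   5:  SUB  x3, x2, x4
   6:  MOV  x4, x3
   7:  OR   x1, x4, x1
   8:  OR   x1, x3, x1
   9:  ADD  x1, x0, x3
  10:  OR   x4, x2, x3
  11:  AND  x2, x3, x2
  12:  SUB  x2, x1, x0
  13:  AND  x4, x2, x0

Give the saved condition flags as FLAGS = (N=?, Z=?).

after  0: x0=0x54 x1=0x6e x2=0xe7 x3=0x6d x4=0x44  N=1 Z=0
after  1: x0=0x54 x1=0x6e x2=0x98 x3=0x6d x4=0x44  N=1 Z=0
after  2: x0=0xbc x1=0x6e x2=0x98 x3=0x6d x4=0x44  N=1 Z=0
after  3: x0=0xbc x1=0x29 x2=0x98 x3=0x6d x4=0x44  N=0 Z=0
after  4: x0=0x29 x1=0x29 x2=0x98 x3=0x6d x4=0x44  N=0 Z=0
after  5: x0=0x29 x1=0x29 x2=0x98 x3=0x54 x4=0x44  N=0 Z=0
after  6: x0=0x29 x1=0x29 x2=0x98 x3=0x54 x4=0x54  N=0 Z=0
after  7: x0=0x29 x1=0x7d x2=0x98 x3=0x54 x4=0x54  N=0 Z=0
after  8: x0=0x29 x1=0x7d x2=0x98 x3=0x54 x4=0x54  N=0 Z=0
after  9: x0=0x29 x1=0x7d x2=0x98 x3=0x54 x4=0x54  N=0 Z=0
after 10: x0=0x29 x1=0x7d x2=0x98 x3=0x54 x4=0xdc  N=1 Z=0
after 11: x0=0x29 x1=0x7d x2=0x10 x3=0x54 x4=0xdc  N=0 Z=0
after 12: x0=0x29 x1=0x7d x2=0x54 x3=0x54 x4=0xdc  N=0 Z=0
-- IRQ taken; context saved, return-PC = 13 --

FLAGS = (N=0, Z=0)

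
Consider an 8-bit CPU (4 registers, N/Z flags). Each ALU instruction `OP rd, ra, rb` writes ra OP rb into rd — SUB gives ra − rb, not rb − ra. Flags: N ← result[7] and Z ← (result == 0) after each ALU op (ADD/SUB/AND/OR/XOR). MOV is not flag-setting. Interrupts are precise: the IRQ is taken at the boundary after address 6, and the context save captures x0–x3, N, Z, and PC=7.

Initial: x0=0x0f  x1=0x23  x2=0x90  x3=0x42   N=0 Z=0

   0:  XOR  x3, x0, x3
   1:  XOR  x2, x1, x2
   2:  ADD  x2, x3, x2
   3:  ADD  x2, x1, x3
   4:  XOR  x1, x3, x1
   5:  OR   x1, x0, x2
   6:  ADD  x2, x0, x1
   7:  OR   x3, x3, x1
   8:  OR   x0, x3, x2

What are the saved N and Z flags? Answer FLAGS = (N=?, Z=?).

after  0: x0=0x0f x1=0x23 x2=0x90 x3=0x4d  N=0 Z=0
after  1: x0=0x0f x1=0x23 x2=0xb3 x3=0x4d  N=1 Z=0
after  2: x0=0x0f x1=0x23 x2=0x00 x3=0x4d  N=0 Z=1
after  3: x0=0x0f x1=0x23 x2=0x70 x3=0x4d  N=0 Z=0
after  4: x0=0x0f x1=0x6e x2=0x70 x3=0x4d  N=0 Z=0
after  5: x0=0x0f x1=0x7f x2=0x70 x3=0x4d  N=0 Z=0
after  6: x0=0x0f x1=0x7f x2=0x8e x3=0x4d  N=1 Z=0
-- IRQ taken; context saved, return-PC = 7 --

FLAGS = (N=1, Z=0)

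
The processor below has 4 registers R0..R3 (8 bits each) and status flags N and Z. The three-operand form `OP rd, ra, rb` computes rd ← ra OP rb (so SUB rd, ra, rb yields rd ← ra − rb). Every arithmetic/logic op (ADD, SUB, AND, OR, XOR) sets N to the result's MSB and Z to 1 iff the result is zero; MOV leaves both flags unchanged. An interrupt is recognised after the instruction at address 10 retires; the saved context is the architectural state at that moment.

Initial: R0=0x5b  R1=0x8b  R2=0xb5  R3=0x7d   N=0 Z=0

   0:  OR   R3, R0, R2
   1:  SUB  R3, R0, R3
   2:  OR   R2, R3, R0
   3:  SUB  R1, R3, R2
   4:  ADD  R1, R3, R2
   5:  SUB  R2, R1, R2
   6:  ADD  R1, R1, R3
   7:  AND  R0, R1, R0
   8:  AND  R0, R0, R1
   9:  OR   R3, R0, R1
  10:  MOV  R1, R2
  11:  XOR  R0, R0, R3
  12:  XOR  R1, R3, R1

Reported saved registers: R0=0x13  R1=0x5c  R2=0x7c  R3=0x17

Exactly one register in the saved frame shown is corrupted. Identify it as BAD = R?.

after  0: R0=0x5b R1=0x8b R2=0xb5 R3=0xff  N=1 Z=0
after  1: R0=0x5b R1=0x8b R2=0xb5 R3=0x5c  N=0 Z=0
after  2: R0=0x5b R1=0x8b R2=0x5f R3=0x5c  N=0 Z=0
after  3: R0=0x5b R1=0xfd R2=0x5f R3=0x5c  N=1 Z=0
after  4: R0=0x5b R1=0xbb R2=0x5f R3=0x5c  N=1 Z=0
after  5: R0=0x5b R1=0xbb R2=0x5c R3=0x5c  N=0 Z=0
after  6: R0=0x5b R1=0x17 R2=0x5c R3=0x5c  N=0 Z=0
after  7: R0=0x13 R1=0x17 R2=0x5c R3=0x5c  N=0 Z=0
after  8: R0=0x13 R1=0x17 R2=0x5c R3=0x5c  N=0 Z=0
after  9: R0=0x13 R1=0x17 R2=0x5c R3=0x17  N=0 Z=0
after 10: R0=0x13 R1=0x5c R2=0x5c R3=0x17  N=0 Z=0
-- IRQ taken; context saved, return-PC = 11 --
mismatch: R2: reported 0x7c vs actual 0x5c

BAD = R2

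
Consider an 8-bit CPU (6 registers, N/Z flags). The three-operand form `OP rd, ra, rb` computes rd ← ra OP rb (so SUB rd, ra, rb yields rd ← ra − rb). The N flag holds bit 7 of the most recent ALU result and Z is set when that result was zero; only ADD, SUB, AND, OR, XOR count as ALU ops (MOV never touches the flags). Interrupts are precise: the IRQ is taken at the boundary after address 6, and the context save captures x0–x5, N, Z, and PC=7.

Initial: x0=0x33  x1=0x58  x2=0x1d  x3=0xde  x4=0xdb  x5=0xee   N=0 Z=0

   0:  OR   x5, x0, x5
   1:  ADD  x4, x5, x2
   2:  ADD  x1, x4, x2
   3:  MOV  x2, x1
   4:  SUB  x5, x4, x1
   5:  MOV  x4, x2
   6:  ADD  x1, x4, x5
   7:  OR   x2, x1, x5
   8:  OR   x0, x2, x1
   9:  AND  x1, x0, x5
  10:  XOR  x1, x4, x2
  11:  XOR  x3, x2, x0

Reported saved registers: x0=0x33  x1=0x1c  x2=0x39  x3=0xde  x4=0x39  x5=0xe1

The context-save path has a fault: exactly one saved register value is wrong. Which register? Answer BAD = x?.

after  0: x0=0x33 x1=0x58 x2=0x1d x3=0xde x4=0xdb x5=0xff  N=1 Z=0
after  1: x0=0x33 x1=0x58 x2=0x1d x3=0xde x4=0x1c x5=0xff  N=0 Z=0
after  2: x0=0x33 x1=0x39 x2=0x1d x3=0xde x4=0x1c x5=0xff  N=0 Z=0
after  3: x0=0x33 x1=0x39 x2=0x39 x3=0xde x4=0x1c x5=0xff  N=0 Z=0
after  4: x0=0x33 x1=0x39 x2=0x39 x3=0xde x4=0x1c x5=0xe3  N=1 Z=0
after  5: x0=0x33 x1=0x39 x2=0x39 x3=0xde x4=0x39 x5=0xe3  N=1 Z=0
after  6: x0=0x33 x1=0x1c x2=0x39 x3=0xde x4=0x39 x5=0xe3  N=0 Z=0
-- IRQ taken; context saved, return-PC = 7 --
mismatch: x5: reported 0xe1 vs actual 0xe3

BAD = x5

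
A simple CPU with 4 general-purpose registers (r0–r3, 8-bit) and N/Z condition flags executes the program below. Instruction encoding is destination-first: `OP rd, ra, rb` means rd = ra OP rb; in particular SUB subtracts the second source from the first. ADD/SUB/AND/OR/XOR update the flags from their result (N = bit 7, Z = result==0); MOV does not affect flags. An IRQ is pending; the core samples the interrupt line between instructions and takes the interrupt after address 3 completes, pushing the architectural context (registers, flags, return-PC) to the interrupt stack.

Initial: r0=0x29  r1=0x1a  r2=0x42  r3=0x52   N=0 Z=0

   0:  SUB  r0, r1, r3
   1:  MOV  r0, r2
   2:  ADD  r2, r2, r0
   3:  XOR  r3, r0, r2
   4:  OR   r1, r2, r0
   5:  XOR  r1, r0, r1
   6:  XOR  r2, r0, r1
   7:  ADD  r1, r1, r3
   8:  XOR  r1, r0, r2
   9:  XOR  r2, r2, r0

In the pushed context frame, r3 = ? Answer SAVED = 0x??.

SAVED = 0xc6

after  0: r0=0xc8 r1=0x1a r2=0x42 r3=0x52  N=1 Z=0
after  1: r0=0x42 r1=0x1a r2=0x42 r3=0x52  N=1 Z=0
after  2: r0=0x42 r1=0x1a r2=0x84 r3=0x52  N=1 Z=0
after  3: r0=0x42 r1=0x1a r2=0x84 r3=0xc6  N=1 Z=0
-- IRQ taken; context saved, return-PC = 4 --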